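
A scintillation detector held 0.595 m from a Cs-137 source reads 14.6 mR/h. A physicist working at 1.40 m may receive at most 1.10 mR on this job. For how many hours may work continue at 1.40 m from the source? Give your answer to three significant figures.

0.417 h

By the inverse-square law, rate at 1.40 m:
14.6 × (0.595/1.40)² = 14.6 × 0.1806 = 2.637 mR/h.
Stay time = 1.10 mR ÷ 2.637 mR/h = 0.4171 h.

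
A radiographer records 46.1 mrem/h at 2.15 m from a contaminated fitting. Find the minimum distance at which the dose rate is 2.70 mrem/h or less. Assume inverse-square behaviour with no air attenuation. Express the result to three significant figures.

8.88 m

Intensity scales as (d₁/d₂)², so d₂ = d₁·√(I₁/I₂).
I₁/I₂ = 46.1/2.70 = 17.07, so d₂ = 2.15 × √17.07 = 8.883 m.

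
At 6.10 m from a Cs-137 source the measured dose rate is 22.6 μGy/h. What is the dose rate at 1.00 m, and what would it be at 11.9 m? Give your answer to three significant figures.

841 μGy/h; 5.94 μGy/h

Intensity scales as (d₁/d₂)², so
At 1.00 m: 22.6 × (6.10/1.00)² = 22.6 × 37.21 = 840.9 μGy/h
At 11.9 m: 840.9 × (1.00/11.9)² = 840.9 × 0.007062 = 5.938 μGy/h.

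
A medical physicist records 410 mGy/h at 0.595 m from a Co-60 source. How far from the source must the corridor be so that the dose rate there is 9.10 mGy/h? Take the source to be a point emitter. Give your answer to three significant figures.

3.99 m

By the inverse-square law, d₂ = d₁·√(I₁/I₂).
I₁/I₂ = 410/9.10 = 45.05, so d₂ = 0.595 × √45.05 = 3.994 m.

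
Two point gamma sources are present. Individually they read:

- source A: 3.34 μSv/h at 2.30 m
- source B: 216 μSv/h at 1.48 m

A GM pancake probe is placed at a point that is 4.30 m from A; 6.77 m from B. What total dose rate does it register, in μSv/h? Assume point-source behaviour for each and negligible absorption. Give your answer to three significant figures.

By superposition, sum each source's inverse-square contribution:
A: 3.34 × (2.30/4.30)² = 0.9556 μSv/h
B: 216 × (1.48/6.77)² = 10.32 μSv/h
Total = 0.9556 + 10.32 = 11.28 μSv/h.

11.3 μSv/h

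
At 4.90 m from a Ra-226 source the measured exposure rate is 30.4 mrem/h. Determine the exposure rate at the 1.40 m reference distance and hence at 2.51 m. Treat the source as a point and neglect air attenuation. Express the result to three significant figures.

Using I₁d₁² = I₂d₂²,
At 1.40 m: (4.90/1.40)² = 12.25, so 30.4 × 12.25 = 372.4 mrem/h
At 2.51 m: 372.4 × (1.40/2.51)² = 372.4 × 0.3111 = 115.9 mrem/h.

372 mrem/h; 116 mrem/h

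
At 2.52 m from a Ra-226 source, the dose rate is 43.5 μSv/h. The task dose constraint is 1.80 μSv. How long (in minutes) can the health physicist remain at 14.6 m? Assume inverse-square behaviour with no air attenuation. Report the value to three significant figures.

By the inverse-square law, rate at 14.6 m:
43.5 × (2.52/14.6)² = 43.5 × 0.02979 = 1.296 μSv/h.
Stay time = 1.80 μSv ÷ 1.296 μSv/h = 1.389 h = 83.34 min.

83.3 min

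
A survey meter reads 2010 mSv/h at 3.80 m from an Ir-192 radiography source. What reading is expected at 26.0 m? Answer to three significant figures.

42.9 mSv/h

Intensity scales as (d₁/d₂)², so the rate at 26.0 m is
2010 × (3.80/26.0)² = 2010 × 0.02136 = 42.93 mSv/h.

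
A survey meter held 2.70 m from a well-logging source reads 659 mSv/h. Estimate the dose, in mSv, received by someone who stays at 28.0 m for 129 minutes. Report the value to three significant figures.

Since intensity falls as 1/r², rate at 28.0 m:
659 × (2.70/28.0)² = 659 × 0.009298 = 6.127 mSv/h.
Dose = rate × time = 6.127 mSv/h × 2.150 h = 13.17 mSv.

13.2 mSv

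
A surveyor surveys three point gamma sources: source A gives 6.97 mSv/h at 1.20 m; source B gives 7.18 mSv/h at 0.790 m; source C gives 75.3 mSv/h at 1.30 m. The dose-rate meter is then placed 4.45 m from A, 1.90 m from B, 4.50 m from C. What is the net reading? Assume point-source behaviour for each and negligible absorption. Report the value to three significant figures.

8.03 mSv/h

By superposition, sum each source's inverse-square contribution:
A: 6.97 × (1.20/4.45)² = 0.5068 mSv/h
B: 7.18 × (0.790/1.90)² = 1.241 mSv/h
C: 75.3 × (1.30/4.50)² = 6.284 mSv/h
Total = 0.5068 + 1.241 + 6.284 = 8.032 mSv/h.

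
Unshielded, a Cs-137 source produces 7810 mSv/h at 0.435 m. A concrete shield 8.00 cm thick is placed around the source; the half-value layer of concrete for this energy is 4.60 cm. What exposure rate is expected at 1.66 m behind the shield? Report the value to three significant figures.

161 mSv/h

Distance alone: (0.435/1.66)² = 0.06867, so 7810 × 0.06867 = 536.3 mSv/h.
Shield: 8.00/4.60 = 1.739 half-value layers → attenuation 2^(−1.739) = 0.2996.
Combined: 536.3 × 0.2996 = 160.7 mSv/h.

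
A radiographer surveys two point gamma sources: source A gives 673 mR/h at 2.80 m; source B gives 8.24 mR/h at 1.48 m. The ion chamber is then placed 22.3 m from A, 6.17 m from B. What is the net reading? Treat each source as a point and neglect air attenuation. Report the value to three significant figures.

Each source contributes Iᵢ·(dᵢ/rᵢ)²; contributions add.
A: 673 × (2.80/22.3)² = 10.61 mR/h
B: 8.24 × (1.48/6.17)² = 0.4741 mR/h
Total = 10.61 + 0.4741 = 11.08 mR/h.

11.1 mR/h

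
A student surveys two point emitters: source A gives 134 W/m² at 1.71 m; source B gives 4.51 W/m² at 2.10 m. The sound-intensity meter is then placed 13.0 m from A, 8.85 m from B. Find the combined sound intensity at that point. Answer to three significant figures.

2.57 W/m²

Each source contributes Iᵢ·(dᵢ/rᵢ)²; contributions add.
A: 134 × (1.71/13.0)² = 2.319 W/m²
B: 4.51 × (2.10/8.85)² = 0.2539 W/m²
Total = 2.319 + 0.2539 = 2.573 W/m².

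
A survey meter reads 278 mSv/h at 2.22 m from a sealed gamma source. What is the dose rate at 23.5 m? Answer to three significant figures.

Applying the 1/r² law, the rate at 23.5 m is
278 × (2.22/23.5)² = 278 × 0.008924 = 2.481 mSv/h.

2.48 mSv/h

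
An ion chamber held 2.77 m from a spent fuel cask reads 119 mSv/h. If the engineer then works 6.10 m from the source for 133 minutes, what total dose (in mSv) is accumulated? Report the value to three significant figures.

Applying the 1/r² law, rate at 6.10 m:
(2.77/6.10)² = 0.2062, so 119 × 0.2062 = 24.54 mSv/h.
Dose = rate × time = 24.54 mSv/h × 2.217 h = 54.41 mSv.

54.4 mSv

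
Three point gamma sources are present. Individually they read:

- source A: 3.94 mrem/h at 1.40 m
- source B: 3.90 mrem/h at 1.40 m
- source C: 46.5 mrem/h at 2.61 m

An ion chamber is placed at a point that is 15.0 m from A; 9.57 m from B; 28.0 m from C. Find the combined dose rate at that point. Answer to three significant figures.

0.522 mrem/h

Each source contributes Iᵢ·(dᵢ/rᵢ)²; contributions add.
A: 3.94 × (1.40/15.0)² = 0.03432 mrem/h
B: 3.90 × (1.40/9.57)² = 0.08346 mrem/h
C: 46.5 × (2.61/28.0)² = 0.4040 mrem/h
Total = 0.03432 + 0.08346 + 0.4040 = 0.5218 mrem/h.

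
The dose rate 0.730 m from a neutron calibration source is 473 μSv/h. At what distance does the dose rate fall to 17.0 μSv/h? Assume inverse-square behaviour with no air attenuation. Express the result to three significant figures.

Intensity scales as (d₁/d₂)², so d₂ = d₁·√(I₁/I₂).
I₁/I₂ = 473/17.0 = 27.82, so d₂ = 0.730 × √27.82 = 3.850 m.

3.85 m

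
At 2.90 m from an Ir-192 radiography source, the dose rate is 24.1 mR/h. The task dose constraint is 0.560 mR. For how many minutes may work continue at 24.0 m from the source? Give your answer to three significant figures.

95.5 min

By the inverse-square law, rate at 24.0 m:
(2.90/24.0)² = 0.01460, so 24.1 × 0.01460 = 0.3519 mR/h.
Stay time = 0.560 mR ÷ 0.3519 mR/h = 1.591 h = 95.46 min.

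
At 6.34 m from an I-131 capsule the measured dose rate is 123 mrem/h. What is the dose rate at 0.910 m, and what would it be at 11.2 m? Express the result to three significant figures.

Using I₁d₁² = I₂d₂²,
At 0.910 m: (6.34/0.910)² = 48.54, so 123 × 48.54 = 5970 mrem/h
At 11.2 m: (0.910/11.2)² = 0.006602, so 5970 × 0.006602 = 39.41 mrem/h.

5970 mrem/h; 39.4 mrem/h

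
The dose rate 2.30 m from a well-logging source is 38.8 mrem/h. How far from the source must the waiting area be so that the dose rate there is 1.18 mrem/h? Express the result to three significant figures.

13.2 m

By the inverse-square law, d₂ = d₁·√(I₁/I₂).
I₁/I₂ = 38.8/1.18 = 32.88, so d₂ = 2.30 × √32.88 = 13.19 m.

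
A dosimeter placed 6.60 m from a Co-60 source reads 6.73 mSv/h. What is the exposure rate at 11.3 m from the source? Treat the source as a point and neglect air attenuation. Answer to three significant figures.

2.30 mSv/h

By the inverse-square law, scaling from 6.60 m to 11.3 m:
6.73 × (6.60/11.3)² = 6.73 × 0.3411 = 2.296 mSv/h.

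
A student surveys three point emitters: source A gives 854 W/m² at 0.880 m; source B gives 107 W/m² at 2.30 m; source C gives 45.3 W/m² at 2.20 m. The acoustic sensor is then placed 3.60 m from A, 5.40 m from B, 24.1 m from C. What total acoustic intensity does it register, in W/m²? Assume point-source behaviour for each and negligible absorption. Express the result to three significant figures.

Each source contributes Iᵢ·(dᵢ/rᵢ)²; contributions add.
A: 854 × (0.880/3.60)² = 51.03 W/m²
B: 107 × (2.30/5.40)² = 19.41 W/m²
C: 45.3 × (2.20/24.1)² = 0.3775 W/m²
Total = 51.03 + 19.41 + 0.3775 = 70.82 W/m².

70.8 W/m²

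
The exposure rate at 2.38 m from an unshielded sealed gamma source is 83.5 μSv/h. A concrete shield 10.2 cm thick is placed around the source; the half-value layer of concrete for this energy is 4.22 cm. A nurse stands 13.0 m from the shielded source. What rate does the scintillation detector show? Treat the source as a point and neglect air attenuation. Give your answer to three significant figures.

0.524 μSv/h

Distance alone: 83.5 × (2.38/13.0)² = 83.5 × 0.03352 = 2.799 μSv/h.
Shield: 10.2/4.22 = 2.417 half-value layers → attenuation 2^(−2.417) = 0.1872.
Combined: 2.799 × 0.1872 = 0.5240 μSv/h.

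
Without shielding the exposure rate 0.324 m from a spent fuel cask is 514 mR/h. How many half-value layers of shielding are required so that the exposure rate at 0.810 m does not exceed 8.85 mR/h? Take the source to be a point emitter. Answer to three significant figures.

3.22 half-value layers

At 0.810 m, distance alone gives 514 × (0.324/0.810)² = 514 × 0.1600 = 82.24 mR/h.
Further attenuation needed: 82.24/8.85 = 9.293.
n = log₂(9.293) = 3.216 half-value layers.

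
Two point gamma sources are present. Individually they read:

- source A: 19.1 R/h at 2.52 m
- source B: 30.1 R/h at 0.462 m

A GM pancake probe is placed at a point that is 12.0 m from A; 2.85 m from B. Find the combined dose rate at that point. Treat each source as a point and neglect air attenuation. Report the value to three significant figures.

1.63 R/h

By superposition, sum each source's inverse-square contribution:
A: 19.1 × (2.52/12.0)² = 0.8423 R/h
B: 30.1 × (0.462/2.85)² = 0.7910 R/h
Total = 0.8423 + 0.7910 = 1.633 R/h.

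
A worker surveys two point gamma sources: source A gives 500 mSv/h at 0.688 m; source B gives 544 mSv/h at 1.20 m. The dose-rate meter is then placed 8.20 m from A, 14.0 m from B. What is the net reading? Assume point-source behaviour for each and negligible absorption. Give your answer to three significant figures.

By superposition, sum each source's inverse-square contribution:
A: 500 × (0.688/8.20)² = 3.520 mSv/h
B: 544 × (1.20/14.0)² = 3.997 mSv/h
Total = 3.520 + 3.997 = 7.517 mSv/h.

7.52 mSv/h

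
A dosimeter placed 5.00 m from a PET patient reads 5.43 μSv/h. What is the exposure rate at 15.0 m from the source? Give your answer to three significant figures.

0.603 μSv/h

Intensity scales as (d₁/d₂)², so scaling from 5.00 m to 15.0 m:
(5.00/15.0)² = 0.1111, so 5.43 × 0.1111 = 0.6033 μSv/h.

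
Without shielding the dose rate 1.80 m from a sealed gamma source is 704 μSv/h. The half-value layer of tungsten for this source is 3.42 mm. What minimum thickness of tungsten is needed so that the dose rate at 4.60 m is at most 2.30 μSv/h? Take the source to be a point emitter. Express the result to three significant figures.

At 4.60 m, distance alone gives 704 × (1.80/4.60)² = 704 × 0.1531 = 107.8 μSv/h.
Further attenuation needed: 107.8/2.30 = 46.87.
n = log₂(46.87) = 5.551 half-value layers.
Thickness = 5.551 × 3.42 mm = 18.98 mm.

19.0 mm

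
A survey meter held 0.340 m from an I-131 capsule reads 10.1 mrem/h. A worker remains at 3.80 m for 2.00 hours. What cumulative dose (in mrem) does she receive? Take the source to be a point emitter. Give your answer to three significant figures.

0.162 mrem

Intensity scales as (d₁/d₂)², so rate at 3.80 m:
10.1 × (0.340/3.80)² = 10.1 × 0.008006 = 0.08086 mrem/h.
Dose = rate × time = 0.08086 mrem/h × 2.000 h = 0.1617 mrem.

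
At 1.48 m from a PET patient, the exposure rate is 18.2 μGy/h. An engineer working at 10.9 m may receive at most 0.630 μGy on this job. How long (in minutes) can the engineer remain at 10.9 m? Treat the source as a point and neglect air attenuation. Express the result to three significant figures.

113 min

Applying the 1/r² law, rate at 10.9 m:
(1.48/10.9)² = 0.01844, so 18.2 × 0.01844 = 0.3356 μGy/h.
Stay time = 0.630 μGy ÷ 0.3356 μGy/h = 1.877 h = 112.6 min.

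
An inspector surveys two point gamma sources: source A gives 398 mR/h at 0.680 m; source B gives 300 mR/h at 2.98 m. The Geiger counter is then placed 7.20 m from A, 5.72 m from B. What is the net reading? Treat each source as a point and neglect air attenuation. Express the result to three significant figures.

85.0 mR/h

Each source contributes Iᵢ·(dᵢ/rᵢ)²; contributions add.
A: 398 × (0.680/7.20)² = 3.550 mR/h
B: 300 × (2.98/5.72)² = 81.43 mR/h
Total = 3.550 + 81.43 = 84.98 mR/h.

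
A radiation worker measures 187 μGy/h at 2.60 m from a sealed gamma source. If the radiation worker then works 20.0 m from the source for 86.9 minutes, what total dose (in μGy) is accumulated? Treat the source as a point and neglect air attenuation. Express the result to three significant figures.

4.58 μGy

Intensity scales as (d₁/d₂)², so rate at 20.0 m:
187 × (2.60/20.0)² = 187 × 0.01690 = 3.160 μGy/h.
Dose = rate × time = 3.160 μGy/h × 1.448 h = 4.576 μGy.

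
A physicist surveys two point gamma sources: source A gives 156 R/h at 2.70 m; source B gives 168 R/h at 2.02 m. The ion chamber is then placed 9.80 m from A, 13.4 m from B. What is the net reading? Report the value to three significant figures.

15.7 R/h

By superposition, sum each source's inverse-square contribution:
A: 156 × (2.70/9.80)² = 11.84 R/h
B: 168 × (2.02/13.4)² = 3.818 R/h
Total = 11.84 + 3.818 = 15.66 R/h.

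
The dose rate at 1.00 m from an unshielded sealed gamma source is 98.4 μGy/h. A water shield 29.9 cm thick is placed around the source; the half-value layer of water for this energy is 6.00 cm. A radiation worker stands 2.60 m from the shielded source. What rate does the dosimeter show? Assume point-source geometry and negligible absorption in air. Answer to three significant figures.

0.460 μGy/h

Distance alone: 98.4 × (1.00/2.60)² = 98.4 × 0.1479 = 14.55 μGy/h.
Shield: 29.9/6.00 = 4.983 half-value layers → attenuation 2^(−4.983) = 0.03162.
Combined: 14.55 × 0.03162 = 0.4601 μGy/h.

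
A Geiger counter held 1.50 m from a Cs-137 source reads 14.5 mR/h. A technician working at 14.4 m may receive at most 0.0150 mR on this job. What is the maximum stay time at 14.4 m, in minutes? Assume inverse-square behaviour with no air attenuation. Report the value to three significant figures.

5.72 min

Intensity scales as (d₁/d₂)², so rate at 14.4 m:
14.5 × (1.50/14.4)² = 14.5 × 0.01085 = 0.1573 mR/h.
Stay time = 0.0150 mR ÷ 0.1573 mR/h = 0.09536 h = 5.722 min.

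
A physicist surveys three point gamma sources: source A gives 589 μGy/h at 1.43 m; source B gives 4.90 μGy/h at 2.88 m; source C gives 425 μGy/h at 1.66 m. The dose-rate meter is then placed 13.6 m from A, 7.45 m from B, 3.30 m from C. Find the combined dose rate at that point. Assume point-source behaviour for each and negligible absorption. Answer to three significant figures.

115 μGy/h

By superposition, sum each source's inverse-square contribution:
A: 589 × (1.43/13.6)² = 6.512 μGy/h
B: 4.90 × (2.88/7.45)² = 0.7323 μGy/h
C: 425 × (1.66/3.30)² = 107.5 μGy/h
Total = 6.512 + 0.7323 + 107.5 = 114.7 μGy/h.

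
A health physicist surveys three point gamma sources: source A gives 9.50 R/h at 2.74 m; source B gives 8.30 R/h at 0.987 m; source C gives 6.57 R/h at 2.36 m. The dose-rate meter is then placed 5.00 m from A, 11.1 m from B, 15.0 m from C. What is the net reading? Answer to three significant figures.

3.08 R/h

Each source contributes Iᵢ·(dᵢ/rᵢ)²; contributions add.
A: 9.50 × (2.74/5.00)² = 2.853 R/h
B: 8.30 × (0.987/11.1)² = 0.06562 R/h
C: 6.57 × (2.36/15.0)² = 0.1626 R/h
Total = 2.853 + 0.06562 + 0.1626 = 3.081 R/h.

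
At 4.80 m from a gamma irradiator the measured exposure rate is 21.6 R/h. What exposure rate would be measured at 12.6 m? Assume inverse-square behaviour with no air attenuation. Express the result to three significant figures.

3.13 R/h

Intensity scales as (d₁/d₂)², so scaling from 4.80 m to 12.6 m:
21.6 × (4.80/12.6)² = 21.6 × 0.1451 = 3.134 R/h.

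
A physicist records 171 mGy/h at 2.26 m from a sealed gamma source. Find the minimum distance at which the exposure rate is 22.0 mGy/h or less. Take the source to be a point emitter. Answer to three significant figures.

Intensity scales as (d₁/d₂)², so d₂ = d₁·√(I₁/I₂).
I₁/I₂ = 171/22.0 = 7.773, so d₂ = 2.26 × √7.773 = 6.301 m.

6.30 m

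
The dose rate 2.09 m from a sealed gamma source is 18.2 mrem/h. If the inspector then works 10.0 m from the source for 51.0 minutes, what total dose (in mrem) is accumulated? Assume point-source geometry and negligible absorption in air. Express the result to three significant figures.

0.676 mrem

Applying the 1/r² law, rate at 10.0 m:
18.2 × (2.09/10.0)² = 18.2 × 0.04368 = 0.7950 mrem/h.
Dose = rate × time = 0.7950 mrem/h × 0.8500 h = 0.6757 mrem.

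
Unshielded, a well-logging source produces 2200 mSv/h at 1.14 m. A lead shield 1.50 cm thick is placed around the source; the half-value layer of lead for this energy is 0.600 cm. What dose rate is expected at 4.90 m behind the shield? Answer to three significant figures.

21.1 mSv/h

Distance alone: (1.14/4.90)² = 0.05413, so 2200 × 0.05413 = 119.1 mSv/h.
Shield: 1.50/0.600 = 2.500 half-value layers → attenuation 2^(−2.500) = 0.1768.
Combined: 119.1 × 0.1768 = 21.06 mSv/h.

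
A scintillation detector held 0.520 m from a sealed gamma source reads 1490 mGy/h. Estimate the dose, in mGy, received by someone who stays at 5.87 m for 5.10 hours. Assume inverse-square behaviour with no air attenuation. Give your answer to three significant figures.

59.6 mGy

Since intensity falls as 1/r², rate at 5.87 m:
(0.520/5.87)² = 0.007847, so 1490 × 0.007847 = 11.69 mGy/h.
Dose = rate × time = 11.69 mGy/h × 5.100 h = 59.62 mGy.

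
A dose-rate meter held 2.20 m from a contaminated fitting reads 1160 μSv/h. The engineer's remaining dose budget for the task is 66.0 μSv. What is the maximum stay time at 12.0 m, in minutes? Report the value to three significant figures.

Applying the 1/r² law, rate at 12.0 m:
1160 × (2.20/12.0)² = 1160 × 0.03361 = 38.99 μSv/h.
Stay time = 66.0 μSv ÷ 38.99 μSv/h = 1.693 h = 101.6 min.

102 min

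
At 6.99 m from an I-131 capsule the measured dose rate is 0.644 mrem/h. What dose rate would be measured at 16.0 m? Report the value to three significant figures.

Since intensity falls as 1/r², scaling from 6.99 m to 16.0 m:
0.644 × (6.99/16.0)² = 0.644 × 0.1909 = 0.1229 mrem/h.

0.123 mrem/h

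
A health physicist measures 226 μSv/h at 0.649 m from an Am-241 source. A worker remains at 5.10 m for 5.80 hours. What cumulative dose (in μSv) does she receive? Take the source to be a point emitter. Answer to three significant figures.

21.2 μSv

Intensity scales as (d₁/d₂)², so rate at 5.10 m:
(0.649/5.10)² = 0.01619, so 226 × 0.01619 = 3.659 μSv/h.
Dose = rate × time = 3.659 μSv/h × 5.800 h = 21.22 μSv.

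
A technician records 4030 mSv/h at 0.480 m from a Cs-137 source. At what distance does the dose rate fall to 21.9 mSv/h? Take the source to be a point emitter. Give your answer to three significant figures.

6.51 m

Applying the 1/r² law, d₂ = d₁·√(I₁/I₂).
I₁/I₂ = 4030/21.9 = 184.0, so d₂ = 0.480 × √184.0 = 6.511 m.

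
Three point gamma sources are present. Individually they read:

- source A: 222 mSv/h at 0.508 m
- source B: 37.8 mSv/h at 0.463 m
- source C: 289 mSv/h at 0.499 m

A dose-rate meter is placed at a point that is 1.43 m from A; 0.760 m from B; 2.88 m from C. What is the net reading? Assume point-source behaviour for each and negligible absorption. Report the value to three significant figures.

Each source contributes Iᵢ·(dᵢ/rᵢ)²; contributions add.
A: 222 × (0.508/1.43)² = 28.02 mSv/h
B: 37.8 × (0.463/0.760)² = 14.03 mSv/h
C: 289 × (0.499/2.88)² = 8.676 mSv/h
Total = 28.02 + 14.03 + 8.676 = 50.73 mSv/h.

50.7 mSv/h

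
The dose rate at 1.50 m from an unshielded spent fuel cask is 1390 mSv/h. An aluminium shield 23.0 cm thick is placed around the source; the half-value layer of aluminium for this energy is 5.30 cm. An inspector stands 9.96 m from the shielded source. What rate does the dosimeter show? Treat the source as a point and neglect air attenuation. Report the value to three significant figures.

Distance alone: 1390 × (1.50/9.96)² = 1390 × 0.02268 = 31.53 mSv/h.
Shield: 23.0/5.30 = 4.340 half-value layers → attenuation 2^(−4.340) = 0.04938.
Combined: 31.53 × 0.04938 = 1.557 mSv/h.

1.56 mSv/h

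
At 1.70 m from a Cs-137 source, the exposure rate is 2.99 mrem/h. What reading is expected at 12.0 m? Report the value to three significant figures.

By the inverse-square law, the rate at 12.0 m is
2.99 × (1.70/12.0)² = 2.99 × 0.02007 = 0.06001 mrem/h.

0.0600 mrem/h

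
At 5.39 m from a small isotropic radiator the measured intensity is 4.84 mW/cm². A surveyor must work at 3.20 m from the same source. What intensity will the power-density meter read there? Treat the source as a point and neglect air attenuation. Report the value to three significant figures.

13.7 mW/cm²

Using I₁d₁² = I₂d₂², scaling from 5.39 m to 3.20 m:
(5.39/3.20)² = 2.837, so 4.84 × 2.837 = 13.73 mW/cm².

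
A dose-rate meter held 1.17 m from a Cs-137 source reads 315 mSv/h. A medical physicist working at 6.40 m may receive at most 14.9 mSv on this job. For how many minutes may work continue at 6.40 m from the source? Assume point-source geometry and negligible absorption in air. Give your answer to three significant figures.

Since intensity falls as 1/r², rate at 6.40 m:
(1.17/6.40)² = 0.03342, so 315 × 0.03342 = 10.53 mSv/h.
Stay time = 14.9 mSv ÷ 10.53 mSv/h = 1.415 h = 84.90 min.

84.9 min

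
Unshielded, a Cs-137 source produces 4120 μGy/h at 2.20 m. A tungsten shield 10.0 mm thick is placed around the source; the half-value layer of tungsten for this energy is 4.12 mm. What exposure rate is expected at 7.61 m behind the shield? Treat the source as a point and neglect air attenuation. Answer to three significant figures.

Distance alone: 4120 × (2.20/7.61)² = 4120 × 0.08357 = 344.3 μGy/h.
Shield: 10.0/4.12 = 2.427 half-value layers → attenuation 2^(−2.427) = 0.1860.
Combined: 344.3 × 0.1860 = 64.04 μGy/h.

64.0 μGy/h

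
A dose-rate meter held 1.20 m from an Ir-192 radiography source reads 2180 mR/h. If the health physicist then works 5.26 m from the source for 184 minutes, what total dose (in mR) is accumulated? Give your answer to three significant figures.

348 mR

Applying the 1/r² law, rate at 5.26 m:
(1.20/5.26)² = 0.05205, so 2180 × 0.05205 = 113.5 mR/h.
Dose = rate × time = 113.5 mR/h × 3.067 h = 348.1 mR.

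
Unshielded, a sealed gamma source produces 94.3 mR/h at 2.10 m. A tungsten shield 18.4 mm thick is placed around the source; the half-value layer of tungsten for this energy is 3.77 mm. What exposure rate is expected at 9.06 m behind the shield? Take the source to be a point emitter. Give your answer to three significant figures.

0.172 mR/h

Distance alone: (2.10/9.06)² = 0.05373, so 94.3 × 0.05373 = 5.067 mR/h.
Shield: 18.4/3.77 = 4.881 half-value layers → attenuation 2^(−4.881) = 0.03394.
Combined: 5.067 × 0.03394 = 0.1720 mR/h.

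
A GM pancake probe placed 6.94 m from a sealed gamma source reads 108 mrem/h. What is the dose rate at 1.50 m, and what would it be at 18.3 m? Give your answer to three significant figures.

Applying the 1/r² law,
At 1.50 m: (6.94/1.50)² = 21.41, so 108 × 21.41 = 2312 mrem/h
At 18.3 m: (1.50/18.3)² = 0.006719, so 2312 × 0.006719 = 15.53 mrem/h.

2310 mrem/h; 15.5 mrem/h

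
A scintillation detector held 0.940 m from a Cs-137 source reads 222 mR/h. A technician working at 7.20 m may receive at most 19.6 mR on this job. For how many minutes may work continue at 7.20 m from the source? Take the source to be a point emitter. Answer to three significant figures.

311 min

Since intensity falls as 1/r², rate at 7.20 m:
(0.940/7.20)² = 0.01704, so 222 × 0.01704 = 3.783 mR/h.
Stay time = 19.6 mR ÷ 3.783 mR/h = 5.181 h = 310.9 min.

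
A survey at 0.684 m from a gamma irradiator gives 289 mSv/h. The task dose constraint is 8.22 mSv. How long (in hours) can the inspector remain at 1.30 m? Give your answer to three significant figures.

Applying the 1/r² law, rate at 1.30 m:
(0.684/1.30)² = 0.2768, so 289 × 0.2768 = 80.00 mSv/h.
Stay time = 8.22 mSv ÷ 80.00 mSv/h = 0.1028 h.

0.103 h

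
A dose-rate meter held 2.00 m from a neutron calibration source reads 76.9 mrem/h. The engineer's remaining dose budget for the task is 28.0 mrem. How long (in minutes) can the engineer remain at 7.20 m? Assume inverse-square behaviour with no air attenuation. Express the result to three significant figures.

283 min

By the inverse-square law, rate at 7.20 m:
76.9 × (2.00/7.20)² = 76.9 × 0.07716 = 5.934 mrem/h.
Stay time = 28.0 mrem ÷ 5.934 mrem/h = 4.719 h = 283.1 min.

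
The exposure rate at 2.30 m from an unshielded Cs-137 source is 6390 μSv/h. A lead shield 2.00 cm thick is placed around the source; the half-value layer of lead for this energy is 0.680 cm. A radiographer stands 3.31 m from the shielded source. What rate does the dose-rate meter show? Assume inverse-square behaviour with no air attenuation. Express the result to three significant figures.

402 μSv/h

Distance alone: 6390 × (2.30/3.31)² = 6390 × 0.4828 = 3085 μSv/h.
Shield: 2.00/0.680 = 2.941 half-value layers → attenuation 2^(−2.941) = 0.1302.
Combined: 3085 × 0.1302 = 401.7 μSv/h.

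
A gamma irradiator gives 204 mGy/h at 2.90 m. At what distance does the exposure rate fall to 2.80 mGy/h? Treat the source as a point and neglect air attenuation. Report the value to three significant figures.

24.8 m

Since intensity falls as 1/r², d₂ = d₁·√(I₁/I₂).
I₁/I₂ = 204/2.80 = 72.86, so d₂ = 2.90 × √72.86 = 24.75 m.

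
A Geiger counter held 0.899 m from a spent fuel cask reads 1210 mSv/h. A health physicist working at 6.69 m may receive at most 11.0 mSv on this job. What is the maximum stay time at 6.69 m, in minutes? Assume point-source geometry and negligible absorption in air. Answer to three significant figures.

Using I₁d₁² = I₂d₂², rate at 6.69 m:
1210 × (0.899/6.69)² = 1210 × 0.01806 = 21.85 mSv/h.
Stay time = 11.0 mSv ÷ 21.85 mSv/h = 0.5034 h = 30.20 min.

30.2 min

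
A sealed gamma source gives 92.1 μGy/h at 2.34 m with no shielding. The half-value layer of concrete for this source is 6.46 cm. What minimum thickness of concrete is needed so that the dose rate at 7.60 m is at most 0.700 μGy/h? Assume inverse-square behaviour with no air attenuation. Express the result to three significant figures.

23.5 cm

At 7.60 m, distance alone gives 92.1 × (2.34/7.60)² = 92.1 × 0.09480 = 8.731 μGy/h.
Further attenuation needed: 8.731/0.700 = 12.47.
n = log₂(12.47) = 3.640 half-value layers.
Thickness = 3.640 × 6.46 cm = 23.51 cm.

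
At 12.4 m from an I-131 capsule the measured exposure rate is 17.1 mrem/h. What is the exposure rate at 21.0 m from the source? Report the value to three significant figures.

5.96 mrem/h

Applying the 1/r² law, scaling from 12.4 m to 21.0 m:
17.1 × (12.4/21.0)² = 17.1 × 0.3487 = 5.963 mrem/h.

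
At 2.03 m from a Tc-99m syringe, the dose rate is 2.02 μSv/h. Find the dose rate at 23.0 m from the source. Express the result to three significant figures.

Applying the 1/r² law, the rate at 23.0 m is
2.02 × (2.03/23.0)² = 2.02 × 0.007790 = 0.01574 μSv/h.

0.0157 μSv/h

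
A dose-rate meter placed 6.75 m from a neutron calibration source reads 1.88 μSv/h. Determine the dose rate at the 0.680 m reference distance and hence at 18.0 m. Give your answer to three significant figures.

Applying the 1/r² law,
At 0.680 m: (6.75/0.680)² = 98.53, so 1.88 × 98.53 = 185.2 μSv/h
At 18.0 m: (0.680/18.0)² = 0.001427, so 185.2 × 0.001427 = 0.2643 μSv/h.

185 μSv/h; 0.264 μSv/h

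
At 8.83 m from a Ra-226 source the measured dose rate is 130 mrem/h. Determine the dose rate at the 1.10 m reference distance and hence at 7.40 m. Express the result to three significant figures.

Intensity scales as (d₁/d₂)², so
At 1.10 m: 130 × (8.83/1.10)² = 130 × 64.44 = 8377 mrem/h
At 7.40 m: 8377 × (1.10/7.40)² = 8377 × 0.02210 = 185.1 mrem/h.

8380 mrem/h; 185 mrem/h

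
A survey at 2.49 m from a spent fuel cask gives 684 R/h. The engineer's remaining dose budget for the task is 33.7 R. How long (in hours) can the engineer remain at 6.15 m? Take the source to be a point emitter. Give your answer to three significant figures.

Using I₁d₁² = I₂d₂², rate at 6.15 m:
(2.49/6.15)² = 0.1639, so 684 × 0.1639 = 112.1 R/h.
Stay time = 33.7 R ÷ 112.1 R/h = 0.3006 h.

0.301 h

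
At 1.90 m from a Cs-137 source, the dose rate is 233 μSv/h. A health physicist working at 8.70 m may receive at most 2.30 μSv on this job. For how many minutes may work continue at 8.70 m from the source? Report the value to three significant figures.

12.4 min

Intensity scales as (d₁/d₂)², so rate at 8.70 m:
(1.90/8.70)² = 0.04769, so 233 × 0.04769 = 11.11 μSv/h.
Stay time = 2.30 μSv ÷ 11.11 μSv/h = 0.2070 h = 12.42 min.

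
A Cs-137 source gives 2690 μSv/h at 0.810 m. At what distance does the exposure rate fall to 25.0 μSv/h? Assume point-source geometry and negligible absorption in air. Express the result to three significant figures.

Using I₁d₁² = I₂d₂², d₂ = d₁·√(I₁/I₂).
I₁/I₂ = 2690/25.0 = 107.6, so d₂ = 0.810 × √107.6 = 8.402 m.

8.40 m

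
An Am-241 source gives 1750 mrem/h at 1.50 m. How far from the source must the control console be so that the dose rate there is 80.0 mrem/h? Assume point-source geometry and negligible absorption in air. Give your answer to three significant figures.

7.02 m

Intensity scales as (d₁/d₂)², so d₂ = d₁·√(I₁/I₂).
I₁/I₂ = 1750/80.0 = 21.88, so d₂ = 1.50 × √21.88 = 7.016 m.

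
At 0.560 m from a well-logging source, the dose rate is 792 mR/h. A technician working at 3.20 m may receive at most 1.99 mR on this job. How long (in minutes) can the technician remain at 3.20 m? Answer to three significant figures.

4.92 min

Since intensity falls as 1/r², rate at 3.20 m:
(0.560/3.20)² = 0.03063, so 792 × 0.03063 = 24.26 mR/h.
Stay time = 1.99 mR ÷ 24.26 mR/h = 0.08203 h = 4.922 min.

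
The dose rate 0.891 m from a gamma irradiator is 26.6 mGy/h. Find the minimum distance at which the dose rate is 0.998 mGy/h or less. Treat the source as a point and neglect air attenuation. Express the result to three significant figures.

4.60 m

Using I₁d₁² = I₂d₂², d₂ = d₁·√(I₁/I₂).
I₁/I₂ = 26.6/0.998 = 26.65, so d₂ = 0.891 × √26.65 = 4.600 m.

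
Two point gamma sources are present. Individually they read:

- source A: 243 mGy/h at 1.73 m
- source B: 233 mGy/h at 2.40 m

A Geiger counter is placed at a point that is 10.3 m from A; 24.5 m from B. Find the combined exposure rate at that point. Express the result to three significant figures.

Each source contributes Iᵢ·(dᵢ/rᵢ)²; contributions add.
A: 243 × (1.73/10.3)² = 6.855 mGy/h
B: 233 × (2.40/24.5)² = 2.236 mGy/h
Total = 6.855 + 2.236 = 9.091 mGy/h.

9.09 mGy/h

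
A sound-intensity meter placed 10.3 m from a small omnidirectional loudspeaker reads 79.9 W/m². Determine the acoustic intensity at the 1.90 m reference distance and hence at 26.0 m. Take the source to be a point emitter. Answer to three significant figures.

2350 W/m²; 12.5 W/m²

Since intensity falls as 1/r²,
At 1.90 m: 79.9 × (10.3/1.90)² = 79.9 × 29.39 = 2348 W/m²
At 26.0 m: 2348 × (1.90/26.0)² = 2348 × 0.005340 = 12.54 W/m².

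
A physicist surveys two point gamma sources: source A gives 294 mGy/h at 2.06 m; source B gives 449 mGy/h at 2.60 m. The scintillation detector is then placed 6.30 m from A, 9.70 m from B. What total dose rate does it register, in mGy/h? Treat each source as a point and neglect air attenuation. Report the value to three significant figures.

By superposition, sum each source's inverse-square contribution:
A: 294 × (2.06/6.30)² = 31.43 mGy/h
B: 449 × (2.60/9.70)² = 32.26 mGy/h
Total = 31.43 + 32.26 = 63.69 mGy/h.

63.7 mGy/h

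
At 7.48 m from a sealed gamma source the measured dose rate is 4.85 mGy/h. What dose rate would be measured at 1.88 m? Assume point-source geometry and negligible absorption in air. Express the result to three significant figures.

76.8 mGy/h

Intensity scales as (d₁/d₂)², so scaling from 7.48 m to 1.88 m:
4.85 × (7.48/1.88)² = 4.85 × 15.83 = 76.78 mGy/h.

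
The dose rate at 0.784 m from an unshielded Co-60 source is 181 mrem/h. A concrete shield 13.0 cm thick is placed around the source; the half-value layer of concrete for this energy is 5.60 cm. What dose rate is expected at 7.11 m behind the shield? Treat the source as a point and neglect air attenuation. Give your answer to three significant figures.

0.440 mrem/h

Distance alone: (0.784/7.11)² = 0.01216, so 181 × 0.01216 = 2.201 mrem/h.
Shield: 13.0/5.60 = 2.321 half-value layers → attenuation 2^(−2.321) = 0.2001.
Combined: 2.201 × 0.2001 = 0.4404 mrem/h.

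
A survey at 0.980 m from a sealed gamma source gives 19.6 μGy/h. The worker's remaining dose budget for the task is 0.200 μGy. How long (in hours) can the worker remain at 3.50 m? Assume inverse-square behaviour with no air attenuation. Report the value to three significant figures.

By the inverse-square law, rate at 3.50 m:
(0.980/3.50)² = 0.07840, so 19.6 × 0.07840 = 1.537 μGy/h.
Stay time = 0.200 μGy ÷ 1.537 μGy/h = 0.1301 h.

0.130 h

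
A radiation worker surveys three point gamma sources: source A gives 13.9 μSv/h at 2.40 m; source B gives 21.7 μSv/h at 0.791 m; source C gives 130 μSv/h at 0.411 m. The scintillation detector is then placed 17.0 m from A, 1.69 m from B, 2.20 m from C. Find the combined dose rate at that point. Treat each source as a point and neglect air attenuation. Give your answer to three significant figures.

Each source contributes Iᵢ·(dᵢ/rᵢ)²; contributions add.
A: 13.9 × (2.40/17.0)² = 0.2770 μSv/h
B: 21.7 × (0.791/1.69)² = 4.754 μSv/h
C: 130 × (0.411/2.20)² = 4.537 μSv/h
Total = 0.2770 + 4.754 + 4.537 = 9.568 μSv/h.

9.57 μSv/h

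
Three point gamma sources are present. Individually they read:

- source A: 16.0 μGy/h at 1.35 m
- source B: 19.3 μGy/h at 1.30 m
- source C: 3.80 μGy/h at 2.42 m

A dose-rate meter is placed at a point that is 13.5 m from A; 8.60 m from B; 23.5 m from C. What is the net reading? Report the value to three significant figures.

By superposition, sum each source's inverse-square contribution:
A: 16.0 × (1.35/13.5)² = 0.1600 μGy/h
B: 19.3 × (1.30/8.60)² = 0.4410 μGy/h
C: 3.80 × (2.42/23.5)² = 0.04030 μGy/h
Total = 0.1600 + 0.4410 + 0.04030 = 0.6413 μGy/h.

0.641 μGy/h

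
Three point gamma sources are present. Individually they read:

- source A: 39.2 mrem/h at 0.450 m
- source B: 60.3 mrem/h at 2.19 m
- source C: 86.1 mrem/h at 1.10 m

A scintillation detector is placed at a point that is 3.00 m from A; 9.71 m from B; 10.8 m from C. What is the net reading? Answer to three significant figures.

4.84 mrem/h

By superposition, sum each source's inverse-square contribution:
A: 39.2 × (0.450/3.00)² = 0.8820 mrem/h
B: 60.3 × (2.19/9.71)² = 3.067 mrem/h
C: 86.1 × (1.10/10.8)² = 0.8932 mrem/h
Total = 0.8820 + 3.067 + 0.8932 = 4.842 mrem/h.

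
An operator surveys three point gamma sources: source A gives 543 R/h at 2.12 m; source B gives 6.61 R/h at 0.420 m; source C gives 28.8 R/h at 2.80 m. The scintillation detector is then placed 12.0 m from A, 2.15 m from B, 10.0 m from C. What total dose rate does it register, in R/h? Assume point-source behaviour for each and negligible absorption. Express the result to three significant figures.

By superposition, sum each source's inverse-square contribution:
A: 543 × (2.12/12.0)² = 16.95 R/h
B: 6.61 × (0.420/2.15)² = 0.2522 R/h
C: 28.8 × (2.80/10.0)² = 2.258 R/h
Total = 16.95 + 0.2522 + 2.258 = 19.46 R/h.

19.5 R/h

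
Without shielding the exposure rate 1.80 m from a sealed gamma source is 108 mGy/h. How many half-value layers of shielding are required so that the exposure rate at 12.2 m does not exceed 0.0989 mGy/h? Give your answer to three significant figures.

At 12.2 m, distance alone gives (1.80/12.2)² = 0.02177, so 108 × 0.02177 = 2.351 mGy/h.
Further attenuation needed: 2.351/0.0989 = 23.77.
n = log₂(23.77) = 4.571 half-value layers.

4.57 half-value layers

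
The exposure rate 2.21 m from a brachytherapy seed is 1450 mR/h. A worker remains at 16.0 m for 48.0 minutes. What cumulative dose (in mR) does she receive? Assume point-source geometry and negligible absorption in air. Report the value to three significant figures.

22.1 mR

Intensity scales as (d₁/d₂)², so rate at 16.0 m:
1450 × (2.21/16.0)² = 1450 × 0.01908 = 27.67 mR/h.
Dose = rate × time = 27.67 mR/h × 0.8000 h = 22.14 mR.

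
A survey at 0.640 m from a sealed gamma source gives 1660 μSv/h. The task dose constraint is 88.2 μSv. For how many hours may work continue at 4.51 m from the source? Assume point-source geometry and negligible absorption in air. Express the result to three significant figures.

Intensity scales as (d₁/d₂)², so rate at 4.51 m:
1660 × (0.640/4.51)² = 1660 × 0.02014 = 33.43 μSv/h.
Stay time = 88.2 μSv ÷ 33.43 μSv/h = 2.638 h.

2.64 h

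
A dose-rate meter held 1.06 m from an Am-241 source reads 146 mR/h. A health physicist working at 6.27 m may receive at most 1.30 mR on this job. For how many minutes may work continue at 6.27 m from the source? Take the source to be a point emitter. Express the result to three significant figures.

18.7 min

Applying the 1/r² law, rate at 6.27 m:
(1.06/6.27)² = 0.02858, so 146 × 0.02858 = 4.173 mR/h.
Stay time = 1.30 mR ÷ 4.173 mR/h = 0.3115 h = 18.69 min.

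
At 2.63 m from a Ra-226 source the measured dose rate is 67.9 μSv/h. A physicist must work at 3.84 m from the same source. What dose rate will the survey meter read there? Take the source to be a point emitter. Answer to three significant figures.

Since intensity falls as 1/r², scaling from 2.63 m to 3.84 m:
(2.63/3.84)² = 0.4691, so 67.9 × 0.4691 = 31.85 μSv/h.

31.9 μSv/h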